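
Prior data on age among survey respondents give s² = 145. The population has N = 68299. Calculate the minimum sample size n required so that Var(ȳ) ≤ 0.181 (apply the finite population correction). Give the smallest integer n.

Without fpc, n₀ = s²/D = 145/0.181 = 801.1050.
With fpc, (1 − n/N)·s²/n ≤ D requires n ≥ n₀/(1 + n₀/N) = 801.1050/(1 + 801.1050/68299) = 791.8175.
Rounding up, n = 792.

792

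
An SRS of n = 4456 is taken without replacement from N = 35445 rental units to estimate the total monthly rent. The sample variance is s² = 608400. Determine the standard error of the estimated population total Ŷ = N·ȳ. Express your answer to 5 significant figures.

Var(Ŷ) = N²·Var(ȳ) = N²·(1 − n/N)·s²/n.
f = 4456/35445 = 0.12571590; Var(ȳ) = 0.87428410·608400/4456 = 119.37039.
Var(Ŷ) = 35445² · 119.37039 = 1.4997075 × 10^11.
SE(Ŷ) = √(1.4997075 × 10^11) = 387260.

387260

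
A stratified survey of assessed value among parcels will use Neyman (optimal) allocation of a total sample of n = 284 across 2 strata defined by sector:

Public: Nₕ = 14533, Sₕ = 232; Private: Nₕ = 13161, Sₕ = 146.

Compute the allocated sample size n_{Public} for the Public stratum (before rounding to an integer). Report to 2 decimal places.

180.90

Neyman allocation: nₕ = n·NₕSₕ / Σⱼ NⱼSⱼ.
Σ NⱼSⱼ = 14533·232 + 13161·146 = 5.293162 × 10^6.
n_{Public} = 284·14533·232 / (5.293162 × 10^6) = 180.90.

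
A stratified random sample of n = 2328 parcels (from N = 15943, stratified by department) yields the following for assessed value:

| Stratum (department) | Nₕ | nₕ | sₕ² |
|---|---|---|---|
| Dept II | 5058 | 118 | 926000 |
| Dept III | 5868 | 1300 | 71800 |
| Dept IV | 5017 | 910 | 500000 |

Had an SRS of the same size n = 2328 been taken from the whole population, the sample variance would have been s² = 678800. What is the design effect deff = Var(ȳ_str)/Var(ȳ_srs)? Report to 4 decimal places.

3.3003

Var(ȳ_str) = Σ Wₕ²(1−fₕ)sₕ²/nₕ with Wₕ = Nₕ/15943:
  Dept II: (5058/15943)²·(1−118/5058)·926000/118 = 771.42669
  Dept III: (5868/15943)²·(1−1300/5868)·71800/1300 = 5.8244806
  Dept IV: (5017/15943)²·(1−910/5017)·500000/910 = 44.540729
  → Var(ȳ_str) = 821.7919.
Var(ȳ_srs) = (1 − 2328/15943)·678800/2328 = 249.00408.
deff = 821.7919 / 249.00408 = 3.3003.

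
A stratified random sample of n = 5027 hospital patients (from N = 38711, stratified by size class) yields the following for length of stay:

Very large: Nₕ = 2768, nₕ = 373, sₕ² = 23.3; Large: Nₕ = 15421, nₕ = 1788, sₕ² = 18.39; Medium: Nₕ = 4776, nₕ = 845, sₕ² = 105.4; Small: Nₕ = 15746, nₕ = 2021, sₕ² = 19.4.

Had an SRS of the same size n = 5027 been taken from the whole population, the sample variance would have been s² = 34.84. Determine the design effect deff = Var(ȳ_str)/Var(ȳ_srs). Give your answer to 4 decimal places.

0.7738

Var(ȳ_str) = Σ Wₕ²(1−fₕ)sₕ²/nₕ with Wₕ = Nₕ/38711:
  Very large: (2768/38711)²·(1−373/2768)·23.3/373 = 2.7634392 × 10^-4
  Large: (15421/38711)²·(1−1788/15421)·18.39/1788 = 0.0014429438
  Medium: (4776/38711)²·(1−845/4776)·105.4/845 = 0.0015627247
  Small: (15746/38711)²·(1−2021/15746)·19.4/2021 = 0.0013843606
  → Var(ȳ_str) = 0.004666373.
Var(ȳ_srs) = (1 − 5027/38711)·34.84/5027 = 0.0060305723.
deff = 0.004666373 / 0.0060305723 = 0.7738.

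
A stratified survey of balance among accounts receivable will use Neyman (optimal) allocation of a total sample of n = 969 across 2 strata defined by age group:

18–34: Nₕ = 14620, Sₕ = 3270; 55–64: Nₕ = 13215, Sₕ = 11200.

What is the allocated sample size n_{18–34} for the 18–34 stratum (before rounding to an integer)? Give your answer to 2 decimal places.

236.58

Neyman allocation: nₕ = n·NₕSₕ / Σⱼ NⱼSⱼ.
Σ NⱼSⱼ = 14620·3270 + 13215·11200 = 1.958154 × 10^8.
n_{18–34} = 969·14620·3270 / (1.958154 × 10^8) = 236.58.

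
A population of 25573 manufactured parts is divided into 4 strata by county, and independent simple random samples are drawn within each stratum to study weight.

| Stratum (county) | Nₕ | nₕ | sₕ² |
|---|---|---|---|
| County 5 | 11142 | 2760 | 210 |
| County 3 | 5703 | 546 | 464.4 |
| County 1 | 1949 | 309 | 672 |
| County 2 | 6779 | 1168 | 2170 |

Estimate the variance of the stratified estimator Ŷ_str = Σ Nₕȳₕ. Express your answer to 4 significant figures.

Var(Ŷ_str) = Σₕ Nₕ²(1 − fₕ)sₕ²/nₕ.
County 5: 11142²·(1 − 2760/11142)·210/2760 = 7.1059316 × 10^6.
County 3: 5703²·(1 − 546/5703)·464.4/546 = 2.5014975 × 10^7.
County 1: 1949²·(1 − 309/1949)·672/309 = 6.9513072 × 10^6.
County 2: 6779²·(1 − 1168/6779)·2170/1168 = 7.0667999 × 10^7.
Sum = 1.0974021 × 10^8.

1.097 × 10^8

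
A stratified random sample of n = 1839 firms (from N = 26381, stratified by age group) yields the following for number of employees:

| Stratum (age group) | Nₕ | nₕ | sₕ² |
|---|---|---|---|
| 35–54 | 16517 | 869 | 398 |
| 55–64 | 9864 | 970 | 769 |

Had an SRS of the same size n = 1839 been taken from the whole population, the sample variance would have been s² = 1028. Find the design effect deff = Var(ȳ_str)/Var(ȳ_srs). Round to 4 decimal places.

Var(ȳ_str) = Σ Wₕ²(1−fₕ)sₕ²/nₕ with Wₕ = Nₕ/26381:
  35–54: (16517/26381)²·(1−869/16517)·398/869 = 0.17008687
  55–64: (9864/26381)²·(1−970/9864)·769/970 = 0.099936075
  → Var(ȳ_str) = 0.27002295.
Var(ȳ_srs) = (1 − 1839/26381)·1028/1839 = 0.52003202.
deff = 0.27002295 / 0.52003202 = 0.5192.

0.5192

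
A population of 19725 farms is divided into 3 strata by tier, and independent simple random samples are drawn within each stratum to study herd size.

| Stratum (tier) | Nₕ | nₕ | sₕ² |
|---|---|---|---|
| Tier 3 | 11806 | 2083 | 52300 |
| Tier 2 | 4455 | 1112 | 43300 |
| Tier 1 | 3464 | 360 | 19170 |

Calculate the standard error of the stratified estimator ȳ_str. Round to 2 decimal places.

3.22

Var(ȳ_str) = Σₕ Wₕ²(1 − fₕ)sₕ²/nₕ with Wₕ = Nₕ/N, N = 19725.
Tier 3: Wₕ = 0.59852978; term = 0.59852978²·(1 − 0.17643571)·52300/2083 = 7.4076671.
Tier 2: Wₕ = 0.22585551; term = 0.22585551²·(1 − 0.24960718)·43300/1112 = 1.4905041.
Tier 1: Wₕ = 0.17561470; term = 0.17561470²·(1 − 0.10392610)·19170/360 = 1.4715844.
Sum = 10.369756.
SE = √(10.369756) = 3.22.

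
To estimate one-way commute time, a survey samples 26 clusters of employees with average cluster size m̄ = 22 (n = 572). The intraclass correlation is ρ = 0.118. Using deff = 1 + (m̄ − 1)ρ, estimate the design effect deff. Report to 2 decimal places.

3.48

deff = 1 + (22 − 1)·0.118 = 1 + 2.478 = 3.478.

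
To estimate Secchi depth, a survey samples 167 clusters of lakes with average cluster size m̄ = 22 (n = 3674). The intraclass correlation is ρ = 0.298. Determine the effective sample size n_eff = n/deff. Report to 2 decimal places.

deff = 1 + (22 − 1)·0.298 = 1 + 6.258 = 7.258.
n_eff = 3674 / 7.258 = 506.20.

506.20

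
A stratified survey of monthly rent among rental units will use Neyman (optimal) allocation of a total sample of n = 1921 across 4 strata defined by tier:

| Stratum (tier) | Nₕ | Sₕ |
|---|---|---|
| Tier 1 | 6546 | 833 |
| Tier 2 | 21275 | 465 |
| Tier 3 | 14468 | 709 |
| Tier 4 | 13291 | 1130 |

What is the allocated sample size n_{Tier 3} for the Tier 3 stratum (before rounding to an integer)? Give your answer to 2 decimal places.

485.08

Neyman allocation: nₕ = n·NₕSₕ / Σⱼ NⱼSⱼ.
Σ NⱼSⱼ = 6546·833 + 21275·465 + 14468·709 + 13291·1130 = 4.0622335 × 10^7.
n_{Tier 3} = 1921·14468·709 / (4.0622335 × 10^7) = 485.08.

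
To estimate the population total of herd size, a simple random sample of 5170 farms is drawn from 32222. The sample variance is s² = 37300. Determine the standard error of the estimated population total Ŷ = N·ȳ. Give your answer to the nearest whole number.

79302

Var(Ŷ) = N²·Var(ȳ) = N²·(1 − n/N)·s²/n.
f = 5170/32222 = 0.16044938; Var(ȳ) = 0.83955062·37300/5170 = 6.057106.
Var(Ŷ) = 32222² · 6.057106 = 6.2888344 × 10^9.
SE(Ŷ) = √(6.2888344 × 10^9) = 79302.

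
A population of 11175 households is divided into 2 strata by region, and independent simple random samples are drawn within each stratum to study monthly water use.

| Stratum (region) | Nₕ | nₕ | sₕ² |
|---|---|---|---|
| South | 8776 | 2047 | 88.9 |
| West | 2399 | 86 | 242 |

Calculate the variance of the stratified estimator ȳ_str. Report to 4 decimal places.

0.1456

Var(ȳ_str) = Σₕ Wₕ²(1 − fₕ)sₕ²/nₕ with Wₕ = Nₕ/N, N = 11175.
South: Wₕ = 0.78532438; term = 0.78532438²·(1 − 0.23324977)·88.9/2047 = 0.020536952.
West: Wₕ = 0.21467562; term = 0.21467562²·(1 − 0.03584827)·242/86 = 0.12503389.
Sum = 0.14557084.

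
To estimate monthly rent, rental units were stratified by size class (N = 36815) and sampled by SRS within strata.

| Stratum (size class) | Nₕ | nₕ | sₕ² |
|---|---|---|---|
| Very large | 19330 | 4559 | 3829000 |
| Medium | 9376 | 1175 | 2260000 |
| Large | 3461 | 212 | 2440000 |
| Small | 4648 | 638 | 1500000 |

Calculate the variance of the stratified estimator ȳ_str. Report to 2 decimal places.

Var(ȳ_str) = Σₕ Wₕ²(1 − fₕ)sₕ²/nₕ with Wₕ = Nₕ/N, N = 36815.
Very large: Wₕ = 0.52505772; term = 0.52505772²·(1 − 0.23585101)·3829000/4559 = 176.93262.
Medium: Wₕ = 0.25467880; term = 0.25467880²·(1 − 0.12531997)·2260000/1175 = 109.12026.
Large: Wₕ = 0.09401059; term = 0.09401059²·(1 − 0.06125397)·2440000/212 = 95.48951.
Small: Wₕ = 0.12625289; term = 0.12625289²·(1 − 0.13726334)·1500000/638 = 32.331918.
Sum = 413.87431.

413.87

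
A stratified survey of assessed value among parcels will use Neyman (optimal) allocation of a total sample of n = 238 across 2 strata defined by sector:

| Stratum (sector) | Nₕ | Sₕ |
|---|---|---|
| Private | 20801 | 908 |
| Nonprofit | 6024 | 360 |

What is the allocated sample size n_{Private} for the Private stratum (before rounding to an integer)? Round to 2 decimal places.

Neyman allocation: nₕ = n·NₕSₕ / Σⱼ NⱼSⱼ.
Σ NⱼSⱼ = 20801·908 + 6024·360 = 2.1055948 × 10^7.
n_{Private} = 238·20801·908 / (2.1055948 × 10^7) = 213.49.

213.49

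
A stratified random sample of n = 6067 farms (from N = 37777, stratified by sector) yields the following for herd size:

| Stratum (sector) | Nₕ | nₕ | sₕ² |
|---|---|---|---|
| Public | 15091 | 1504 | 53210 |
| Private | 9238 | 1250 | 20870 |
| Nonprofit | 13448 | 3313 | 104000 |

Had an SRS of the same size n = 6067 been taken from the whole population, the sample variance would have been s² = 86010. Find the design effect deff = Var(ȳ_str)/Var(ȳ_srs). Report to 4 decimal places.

0.7516

Var(ȳ_str) = Σ Wₕ²(1−fₕ)sₕ²/nₕ with Wₕ = Nₕ/37777:
  Public: (15091/37777)²·(1−1504/15091)·53210/1504 = 5.0831402
  Private: (9238/37777)²·(1−1250/9238)·20870/1250 = 0.86332341
  Nonprofit: (13448/37777)²·(1−3313/13448)·104000/3313 = 2.9980469
  → Var(ȳ_str) = 8.9445105.
Var(ȳ_srs) = (1 − 6067/37777)·86010/6067 = 11.899911.
deff = 8.9445105 / 11.899911 = 0.7516.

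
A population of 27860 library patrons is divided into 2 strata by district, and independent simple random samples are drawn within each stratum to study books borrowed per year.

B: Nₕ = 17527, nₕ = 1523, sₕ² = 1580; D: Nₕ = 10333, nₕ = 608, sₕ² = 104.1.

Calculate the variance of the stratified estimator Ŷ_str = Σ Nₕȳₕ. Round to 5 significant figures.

Var(Ŷ_str) = Σₕ Nₕ²(1 − fₕ)sₕ²/nₕ.
B: 17527²·(1 − 1523/17527)·1580/1523 = 2.9100022 × 10^8.
D: 10333²·(1 − 608/10333)·104.1/608 = 1.7205337 × 10^7.
Sum = 3.0820556 × 10^8.

3.0821 × 10^8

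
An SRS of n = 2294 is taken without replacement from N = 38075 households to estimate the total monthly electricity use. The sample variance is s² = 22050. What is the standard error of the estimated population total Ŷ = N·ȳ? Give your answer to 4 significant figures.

Var(Ŷ) = N²·Var(ȳ) = N²·(1 − n/N)·s²/n.
f = 2294/38075 = 0.06024951; Var(ȳ) = 0.93975049·22050/2294 = 9.0329112.
Var(Ŷ) = 38075² · 9.0329112 = 1.3095062 × 10^10.
SE(Ŷ) = √(1.3095062 × 10^10) = 114400.

114400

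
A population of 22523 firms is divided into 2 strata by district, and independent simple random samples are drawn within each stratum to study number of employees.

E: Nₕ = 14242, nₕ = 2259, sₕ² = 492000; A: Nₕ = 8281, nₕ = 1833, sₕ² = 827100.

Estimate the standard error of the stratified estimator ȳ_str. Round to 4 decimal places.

10.9894

Var(ȳ_str) = Σₕ Wₕ²(1 − fₕ)sₕ²/nₕ with Wₕ = Nₕ/N, N = 22523.
E: Wₕ = 0.63233139; term = 0.63233139²·(1 − 0.15861536)·492000/2259 = 73.271138.
A: Wₕ = 0.36766861; term = 0.36766861²·(1 − 0.22135008)·827100/1833 = 47.495328.
Sum = 120.76647.
SE = √(120.76647) = 10.9894.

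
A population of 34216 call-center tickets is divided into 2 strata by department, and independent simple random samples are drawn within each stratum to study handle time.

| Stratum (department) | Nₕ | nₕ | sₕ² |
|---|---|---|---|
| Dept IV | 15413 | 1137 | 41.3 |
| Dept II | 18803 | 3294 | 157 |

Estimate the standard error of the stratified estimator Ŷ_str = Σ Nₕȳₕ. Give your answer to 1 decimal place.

Var(Ŷ_str) = Σₕ Nₕ²(1 − fₕ)sₕ²/nₕ.
Dept IV: 15413²·(1 − 1137/15413)·41.3/1137 = 7.9925121 × 10^6.
Dept II: 18803²·(1 − 3294/18803)·157/3294 = 1.389911 × 10^7.
Sum = 2.1891622 × 10^7.
SE = √(2.1891622 × 10^7) = 4678.8.

4678.8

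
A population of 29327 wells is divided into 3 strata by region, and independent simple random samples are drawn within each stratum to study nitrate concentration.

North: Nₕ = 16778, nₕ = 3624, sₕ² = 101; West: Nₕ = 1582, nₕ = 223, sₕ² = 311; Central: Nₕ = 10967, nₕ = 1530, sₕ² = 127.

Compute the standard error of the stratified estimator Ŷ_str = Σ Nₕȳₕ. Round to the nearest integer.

4212

Var(Ŷ_str) = Σₕ Nₕ²(1 − fₕ)sₕ²/nₕ.
North: 16778²·(1 − 3624/16778)·101/3624 = 6.1507944 × 10^6.
West: 1582²·(1 − 223/1582)·311/223 = 2.998344 × 10^6.
Central: 10967²·(1 − 1530/10967)·127/1530 = 8.5908095 × 10^6.
Sum = 1.7739948 × 10^7.
SE = √(1.7739948 × 10^7) = 4212.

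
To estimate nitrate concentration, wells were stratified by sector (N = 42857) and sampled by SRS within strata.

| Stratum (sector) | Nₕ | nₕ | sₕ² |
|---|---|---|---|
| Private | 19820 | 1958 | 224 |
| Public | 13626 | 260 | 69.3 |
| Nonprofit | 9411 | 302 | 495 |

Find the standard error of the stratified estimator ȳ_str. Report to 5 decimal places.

Var(ȳ_str) = Σₕ Wₕ²(1 − fₕ)sₕ²/nₕ with Wₕ = Nₕ/N, N = 42857.
Private: Wₕ = 0.46246821; term = 0.46246821²·(1 − 0.09878910)·224/1958 = 0.02205086.
Public: Wₕ = 0.31794106; term = 0.31794106²·(1 − 0.01908117)·69.3/260 = 0.026429332.
Nonprofit: Wₕ = 0.21959073; term = 0.21959073²·(1 − 0.03209011)·495/302 = 0.076499958.
Sum = 0.12498015.
SE = √(0.12498015) = 0.35353.

0.35353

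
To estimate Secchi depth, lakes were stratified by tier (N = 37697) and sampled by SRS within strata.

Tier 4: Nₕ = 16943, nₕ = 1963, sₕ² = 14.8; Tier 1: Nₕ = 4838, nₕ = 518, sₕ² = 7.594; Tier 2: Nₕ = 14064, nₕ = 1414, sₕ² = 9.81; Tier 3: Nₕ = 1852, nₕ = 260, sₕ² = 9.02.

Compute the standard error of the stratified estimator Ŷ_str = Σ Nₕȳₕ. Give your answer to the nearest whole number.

1886

Var(Ŷ_str) = Σₕ Nₕ²(1 − fₕ)sₕ²/nₕ.
Tier 4: 16943²·(1 − 1963/16943)·14.8/1963 = 1.9135664 × 10^6.
Tier 1: 4838²·(1 − 518/4838)·7.594/518 = 306401.19.
Tier 2: 14064²·(1 − 1414/14064)·9.81/1414 = 1.234295 × 10^6.
Tier 3: 1852²·(1 − 260/1852)·9.02/260 = 102286.24.
Sum = 3.5565488 × 10^6.
SE = √(3.5565488 × 10^6) = 1886.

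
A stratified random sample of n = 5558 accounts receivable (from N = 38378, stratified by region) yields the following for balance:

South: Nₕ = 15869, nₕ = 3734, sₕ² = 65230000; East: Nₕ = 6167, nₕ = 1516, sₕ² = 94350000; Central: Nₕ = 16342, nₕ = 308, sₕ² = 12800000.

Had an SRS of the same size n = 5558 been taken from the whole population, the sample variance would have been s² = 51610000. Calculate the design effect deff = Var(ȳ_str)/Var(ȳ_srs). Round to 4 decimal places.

1.3713

Var(ȳ_str) = Σ Wₕ²(1−fₕ)sₕ²/nₕ with Wₕ = Nₕ/38378:
  South: (15869/38378)²·(1−3734/15869)·65230000/3734 = 2284.0086
  East: (6167/38378)²·(1−1516/6167)·94350000/1516 = 1211.988
  Central: (16342/38378)²·(1−308/16342)·12800000/308 = 7393.3567
  → Var(ȳ_str) = 10889.353.
Var(ȳ_srs) = (1 − 5558/38378)·51610000/5558 = 7940.9334.
deff = 10889.353 / 7940.9334 = 1.3713.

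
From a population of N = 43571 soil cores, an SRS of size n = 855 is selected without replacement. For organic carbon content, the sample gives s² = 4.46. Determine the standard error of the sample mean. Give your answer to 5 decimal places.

Under SRS without replacement, Var(ȳ) = (1 − f)·s²/n with f = n/N = 855/43571 = 0.01962314.
Var(ȳ) = (1 − 0.01962314)·4.46/855 = 0.98037686·0.0052163743 = 0.0051140126.
SE(ȳ) = √(0.0051140126) = 0.07151.

0.07151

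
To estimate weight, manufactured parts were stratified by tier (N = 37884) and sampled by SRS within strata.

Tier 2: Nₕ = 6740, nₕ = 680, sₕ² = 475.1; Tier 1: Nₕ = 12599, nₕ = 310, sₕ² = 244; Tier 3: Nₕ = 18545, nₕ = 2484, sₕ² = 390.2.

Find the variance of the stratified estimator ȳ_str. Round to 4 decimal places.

0.1374

Var(ȳ_str) = Σₕ Wₕ²(1 − fₕ)sₕ²/nₕ with Wₕ = Nₕ/N, N = 37884.
Tier 2: Wₕ = 0.17791152; term = 0.17791152²·(1 − 0.10089021)·475.1/680 = 0.01988369.
Tier 1: Wₕ = 0.33256784; term = 0.33256784²·(1 − 0.02460513)·244/310 = 0.084912005.
Tier 3: Wₕ = 0.48952064; term = 0.48952064²·(1 − 0.13394446)·390.2/2484 = 0.032600438.
Sum = 0.13739613.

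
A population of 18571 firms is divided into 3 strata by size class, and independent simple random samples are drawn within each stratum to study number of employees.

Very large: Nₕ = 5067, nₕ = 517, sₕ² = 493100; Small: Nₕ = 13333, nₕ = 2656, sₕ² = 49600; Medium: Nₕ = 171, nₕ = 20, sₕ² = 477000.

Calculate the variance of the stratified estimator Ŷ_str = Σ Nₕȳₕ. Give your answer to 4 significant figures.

2.526 × 10^10

Var(Ŷ_str) = Σₕ Nₕ²(1 − fₕ)sₕ²/nₕ.
Very large: 5067²·(1 − 517/5067)·493100/517 = 2.1989065 × 10^10.
Small: 13333²·(1 − 2656/13333)·49600/2656 = 2.6584637 × 10^9.
Medium: 171²·(1 − 20/171)·477000/20 = 6.1583085 × 10^8.
Sum = 2.526336 × 10^10.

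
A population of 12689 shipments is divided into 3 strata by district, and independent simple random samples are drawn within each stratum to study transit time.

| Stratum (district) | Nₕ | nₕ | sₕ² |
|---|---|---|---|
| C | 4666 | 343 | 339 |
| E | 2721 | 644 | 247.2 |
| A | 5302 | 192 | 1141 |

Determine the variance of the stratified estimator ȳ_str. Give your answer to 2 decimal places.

1.14

Var(ȳ_str) = Σₕ Wₕ²(1 − fₕ)sₕ²/nₕ with Wₕ = Nₕ/N, N = 12689.
C: Wₕ = 0.36772007; term = 0.36772007²·(1 − 0.07351050)·339/343 = 0.12381714.
E: Wₕ = 0.21443770; term = 0.21443770²·(1 − 0.23667769)·247.2/644 = 0.013473265.
A: Wₕ = 0.41784223; term = 0.41784223²·(1 − 0.03621275)·1141/192 = 0.99997754.
Sum = 1.1372679.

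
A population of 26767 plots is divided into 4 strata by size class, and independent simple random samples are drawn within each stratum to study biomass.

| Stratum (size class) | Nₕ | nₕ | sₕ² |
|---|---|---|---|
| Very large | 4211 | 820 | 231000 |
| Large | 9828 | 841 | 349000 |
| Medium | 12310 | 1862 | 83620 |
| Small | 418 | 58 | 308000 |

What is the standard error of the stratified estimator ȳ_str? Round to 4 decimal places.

Var(ȳ_str) = Σₕ Wₕ²(1 − fₕ)sₕ²/nₕ with Wₕ = Nₕ/N, N = 26767.
Very large: Wₕ = 0.15732058; term = 0.15732058²·(1 − 0.19472809)·231000/820 = 5.6145087.
Large: Wₕ = 0.36716853; term = 0.36716853²·(1 − 0.08557184)·349000/841 = 51.157572.
Medium: Wₕ = 0.45989465; term = 0.45989465²·(1 − 0.15125914)·83620/1862 = 8.0616197.
Small: Wₕ = 0.01561624; term = 0.01561624²·(1 − 0.13875598)·308000/58 = 1.1153267.
Sum = 65.949027.
SE = √(65.949027) = 8.1209.

8.1209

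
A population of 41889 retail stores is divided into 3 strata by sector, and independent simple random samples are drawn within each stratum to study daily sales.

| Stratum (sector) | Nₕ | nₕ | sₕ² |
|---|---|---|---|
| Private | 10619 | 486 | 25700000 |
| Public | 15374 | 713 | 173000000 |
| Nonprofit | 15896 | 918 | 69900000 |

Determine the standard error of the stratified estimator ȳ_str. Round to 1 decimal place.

Var(ȳ_str) = Σₕ Wₕ²(1 − fₕ)sₕ²/nₕ with Wₕ = Nₕ/N, N = 41889.
Private: Wₕ = 0.25350331; term = 0.25350331²·(1 − 0.04576702)·25700000/486 = 3242.7878.
Public: Wₕ = 0.36701759; term = 0.36701759²·(1 − 0.04637700)·173000000/713 = 31167.865.
Nonprofit: Wₕ = 0.37947910; term = 0.37947910²·(1 − 0.05775038)·69900000/918 = 10331.805.
Sum = 44742.458.
SE = √(44742.458) = 211.5.

211.5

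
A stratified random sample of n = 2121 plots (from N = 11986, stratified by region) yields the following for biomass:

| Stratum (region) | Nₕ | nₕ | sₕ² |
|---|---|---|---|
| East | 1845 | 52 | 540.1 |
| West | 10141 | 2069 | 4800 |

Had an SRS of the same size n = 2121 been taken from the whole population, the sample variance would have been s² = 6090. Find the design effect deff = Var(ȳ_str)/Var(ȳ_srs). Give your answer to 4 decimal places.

Var(ȳ_str) = Σ Wₕ²(1−fₕ)sₕ²/nₕ with Wₕ = Nₕ/11986:
  East: (1845/11986)²·(1−52/1845)·540.1/52 = 0.23916573
  West: (10141/11986)²·(1−2069/10141)·4800/2069 = 1.3218864
  → Var(ȳ_str) = 1.5610521.
Var(ȳ_srs) = (1 − 2121/11986)·6090/2121 = 2.3631944.
deff = 1.5610521 / 2.3631944 = 0.6606.

0.6606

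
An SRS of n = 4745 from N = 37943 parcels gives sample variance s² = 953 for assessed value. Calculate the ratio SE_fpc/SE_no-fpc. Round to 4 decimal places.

0.9354

f = n/N = 4745/37943 = 0.12505601.
SE_no-fpc = √(s²/n) = 0.4481551; SE_fpc = √((1−f)s²/n) = 0.41919729.
Ratio = √(1−f) = 0.93538441.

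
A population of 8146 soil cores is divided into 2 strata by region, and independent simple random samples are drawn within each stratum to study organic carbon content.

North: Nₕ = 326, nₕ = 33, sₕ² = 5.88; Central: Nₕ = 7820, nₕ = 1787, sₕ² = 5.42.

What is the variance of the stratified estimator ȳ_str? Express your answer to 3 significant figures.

0.00241

Var(ȳ_str) = Σₕ Wₕ²(1 − fₕ)sₕ²/nₕ with Wₕ = Nₕ/N, N = 8146.
North: Wₕ = 0.04001964; term = 0.04001964²·(1 − 0.10122699)·5.88/33 = 2.5648371 × 10^-4.
Central: Wₕ = 0.95998036; term = 0.95998036²·(1 − 0.22851662)·5.42/1787 = 0.0021563835.
Sum = 0.0024128672.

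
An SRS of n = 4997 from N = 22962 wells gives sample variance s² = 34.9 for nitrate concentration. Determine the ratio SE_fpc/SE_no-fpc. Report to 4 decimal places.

f = n/N = 4997/22962 = 0.21762042.
SE_no-fpc = √(s²/n) = 0.083571469; SE_fpc = √((1−f)s²/n) = 0.073920823.
Ratio = √(1−f) = 0.88452223.

0.8845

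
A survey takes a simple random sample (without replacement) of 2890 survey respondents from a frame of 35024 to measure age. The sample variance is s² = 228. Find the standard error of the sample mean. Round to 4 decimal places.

Under SRS without replacement, Var(ȳ) = (1 − f)·s²/n with f = n/N = 2890/35024 = 0.08251485.
Var(ȳ) = (1 − 0.08251485)·228/2890 = 0.91748515·0.078892734 = 0.072382912.
SE(ȳ) = √(0.072382912) = 0.2690.

0.2690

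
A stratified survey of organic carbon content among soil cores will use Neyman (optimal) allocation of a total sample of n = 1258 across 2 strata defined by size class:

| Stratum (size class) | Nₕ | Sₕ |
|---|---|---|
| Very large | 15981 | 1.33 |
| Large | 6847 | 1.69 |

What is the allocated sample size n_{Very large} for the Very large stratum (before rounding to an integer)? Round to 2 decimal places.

Neyman allocation: nₕ = n·NₕSₕ / Σⱼ NⱼSⱼ.
Σ NⱼSⱼ = 15981·1.33 + 6847·1.69 = 32826.16.
n_{Very large} = 1258·15981·1.33 / 32826.16 = 814.55.

814.55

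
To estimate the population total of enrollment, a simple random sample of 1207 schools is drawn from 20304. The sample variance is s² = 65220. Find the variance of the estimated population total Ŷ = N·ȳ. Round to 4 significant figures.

Var(Ŷ) = N²·Var(ȳ) = N²·(1 − n/N)·s²/n.
f = 1207/20304 = 0.05944641; Var(ȳ) = 0.94055359·65220/1207 = 50.822622.
Var(Ŷ) = 20304² · 50.822622 = 2.0951749 × 10^10.

2.095 × 10^10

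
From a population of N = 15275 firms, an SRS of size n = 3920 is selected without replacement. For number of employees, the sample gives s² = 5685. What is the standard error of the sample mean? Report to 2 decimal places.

Under SRS without replacement, Var(ȳ) = (1 − f)·s²/n with f = n/N = 3920/15275 = 0.25662848.
Var(ȳ) = (1 − 0.25662848)·5685/3920 = 0.74337152·1.4502551 = 1.0780783.
SE(ȳ) = √(1.0780783) = 1.04.

1.04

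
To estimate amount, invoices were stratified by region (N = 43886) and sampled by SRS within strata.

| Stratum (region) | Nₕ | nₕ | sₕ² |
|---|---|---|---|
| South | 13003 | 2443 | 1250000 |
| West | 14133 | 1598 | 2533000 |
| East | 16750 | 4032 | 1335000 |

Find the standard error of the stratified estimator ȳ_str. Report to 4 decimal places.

Var(ȳ_str) = Σₕ Wₕ²(1 − fₕ)sₕ²/nₕ with Wₕ = Nₕ/N, N = 43886.
South: Wₕ = 0.29629039; term = 0.29629039²·(1 − 0.18787972)·1250000/2443 = 36.478925.
West: Wₕ = 0.32203892; term = 0.32203892²·(1 − 0.11306870)·2533000/1598 = 145.80255.
East: Wₕ = 0.38167069; term = 0.38167069²·(1 − 0.24071642)·1335000/4032 = 36.622027.
Sum = 218.9035.
SE = √(218.9035) = 14.7954.

14.7954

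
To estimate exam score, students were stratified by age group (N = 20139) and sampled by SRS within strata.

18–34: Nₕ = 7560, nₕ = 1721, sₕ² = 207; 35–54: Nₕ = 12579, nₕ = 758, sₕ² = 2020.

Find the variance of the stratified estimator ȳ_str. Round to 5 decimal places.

Var(ȳ_str) = Σₕ Wₕ²(1 − fₕ)sₕ²/nₕ with Wₕ = Nₕ/N, N = 20139.
18–34: Wₕ = 0.37539103; term = 0.37539103²·(1 − 0.22764550)·207/1721 = 0.013091034.
35–54: Wₕ = 0.62460897; term = 0.62460897²·(1 − 0.06025916)·2020/758 = 0.97702729.
Sum = 0.99011832.

0.99012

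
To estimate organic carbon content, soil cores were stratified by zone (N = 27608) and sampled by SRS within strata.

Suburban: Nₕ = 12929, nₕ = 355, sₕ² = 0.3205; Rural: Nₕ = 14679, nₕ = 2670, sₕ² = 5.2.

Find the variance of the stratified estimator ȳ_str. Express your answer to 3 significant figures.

6.43 × 10^-4

Var(ȳ_str) = Σₕ Wₕ²(1 − fₕ)sₕ²/nₕ with Wₕ = Nₕ/N, N = 27608.
Suburban: Wₕ = 0.46830629; term = 0.46830629²·(1 − 0.02745765)·0.3205/355 = 1.9256093 × 10^-4.
Rural: Wₕ = 0.53169371; term = 0.53169371²·(1 − 0.18189250)·5.2/2670 = 4.5042813 × 10^-4.
Sum = 6.4298906 × 10^-4.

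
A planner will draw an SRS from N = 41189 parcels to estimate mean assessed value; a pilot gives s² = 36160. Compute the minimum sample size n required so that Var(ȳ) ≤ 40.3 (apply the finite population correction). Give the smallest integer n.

Without fpc, n₀ = s²/D = 36160/40.3 = 897.2705.
With fpc, (1 − n/N)·s²/n ≤ D requires n ≥ n₀/(1 + n₀/N) = 897.2705/(1 + 897.2705/41189) = 878.1409.
Rounding up, n = 879.

879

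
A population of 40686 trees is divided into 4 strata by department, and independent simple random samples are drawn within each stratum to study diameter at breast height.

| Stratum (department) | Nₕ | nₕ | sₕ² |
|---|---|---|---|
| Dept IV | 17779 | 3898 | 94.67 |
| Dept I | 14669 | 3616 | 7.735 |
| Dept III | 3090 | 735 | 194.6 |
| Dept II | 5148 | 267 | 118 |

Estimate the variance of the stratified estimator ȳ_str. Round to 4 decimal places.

Var(ȳ_str) = Σₕ Wₕ²(1 − fₕ)sₕ²/nₕ with Wₕ = Nₕ/N, N = 40686.
Dept IV: Wₕ = 0.43698078; term = 0.43698078²·(1 − 0.21924743)·94.67/3898 = 0.0036208342.
Dept I: Wₕ = 0.36054171; term = 0.36054171²·(1 − 0.24650624)·7.735/3616 = 2.095186 × 10^-4.
Dept III: Wₕ = 0.07594750; term = 0.07594750²·(1 − 0.23786408)·194.6/735 = 0.0011638979.
Dept II: Wₕ = 0.12653001; term = 0.12653001²·(1 − 0.05186480)·118/267 = 0.0067085414.
Sum = 0.011702792.

0.0117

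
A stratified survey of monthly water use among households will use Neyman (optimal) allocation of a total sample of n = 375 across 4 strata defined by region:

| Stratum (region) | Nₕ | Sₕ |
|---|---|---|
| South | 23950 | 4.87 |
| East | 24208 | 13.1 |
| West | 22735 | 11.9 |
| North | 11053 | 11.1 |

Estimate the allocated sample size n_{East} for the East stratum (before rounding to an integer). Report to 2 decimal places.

Neyman allocation: nₕ = n·NₕSₕ / Σⱼ NⱼSⱼ.
Σ NⱼSⱼ = 23950·4.87 + 24208·13.1 + 22735·11.9 + 11053·11.1 = 826996.1.
n_{East} = 375·24208·13.1 / 826996.1 = 143.80.

143.80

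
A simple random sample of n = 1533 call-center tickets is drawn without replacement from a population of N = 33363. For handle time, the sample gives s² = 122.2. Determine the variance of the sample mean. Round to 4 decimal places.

0.0761

Under SRS without replacement, Var(ȳ) = (1 − f)·s²/n with f = n/N = 1533/33363 = 0.04594911.
Var(ȳ) = (1 − 0.04594911)·122.2/1533 = 0.95405089·0.079712981 = 0.076050241.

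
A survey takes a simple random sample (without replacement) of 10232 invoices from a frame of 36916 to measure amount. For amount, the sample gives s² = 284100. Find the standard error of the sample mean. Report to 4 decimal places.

4.4800

Under SRS without replacement, Var(ȳ) = (1 − f)·s²/n with f = n/N = 10232/36916 = 0.27716979.
Var(ȳ) = (1 − 0.27716979)·284100/10232 = 0.72283021·27.765833 = 20.069983.
SE(ȳ) = √(20.069983) = 4.4800.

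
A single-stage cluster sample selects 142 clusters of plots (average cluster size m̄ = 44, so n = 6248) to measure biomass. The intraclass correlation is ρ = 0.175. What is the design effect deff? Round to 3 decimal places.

deff = 1 + (44 − 1)·0.175 = 1 + 7.525 = 8.525.

8.525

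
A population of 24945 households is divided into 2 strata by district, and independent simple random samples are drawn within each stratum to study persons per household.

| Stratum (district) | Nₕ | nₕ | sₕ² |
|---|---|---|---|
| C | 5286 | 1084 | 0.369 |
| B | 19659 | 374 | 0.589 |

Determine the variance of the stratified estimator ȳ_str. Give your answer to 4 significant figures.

Var(ȳ_str) = Σₕ Wₕ²(1 − fₕ)sₕ²/nₕ with Wₕ = Nₕ/N, N = 24945.
C: Wₕ = 0.21190619; term = 0.21190619²·(1 − 0.20507000)·0.369/1084 = 1.2151035 × 10^-5.
B: Wₕ = 0.78809381; term = 0.78809381²·(1 − 0.01902437)·0.589/374 = 9.595282 × 10^-4.
Sum = 9.7167924 × 10^-4.

9.717 × 10^-4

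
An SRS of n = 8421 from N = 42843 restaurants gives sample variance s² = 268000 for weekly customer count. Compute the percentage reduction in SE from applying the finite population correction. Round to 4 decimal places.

10.3649

f = n/N = 8421/42843 = 0.19655486.
SE_no-fpc = √(s²/n) = 5.6413827; SE_fpc = √((1−f)s²/n) = 5.0566591.
Ratio = √(1−f) = 0.89635101. Reduction = 100·(1 − 0.89635101) = 10.3649%.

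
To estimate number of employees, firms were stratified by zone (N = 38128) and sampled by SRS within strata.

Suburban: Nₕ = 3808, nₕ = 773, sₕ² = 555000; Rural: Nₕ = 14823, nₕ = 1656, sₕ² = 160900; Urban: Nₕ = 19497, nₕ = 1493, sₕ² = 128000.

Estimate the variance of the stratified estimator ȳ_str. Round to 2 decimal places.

39.45

Var(ȳ_str) = Σₕ Wₕ²(1 − fₕ)sₕ²/nₕ with Wₕ = Nₕ/N, N = 38128.
Suburban: Wₕ = 0.09987411; term = 0.09987411²·(1 − 0.20299370)·555000/773 = 5.707962.
Rural: Wₕ = 0.38876941; term = 0.38876941²·(1 − 0.11171828)·160900/1656 = 13.044595.
Urban: Wₕ = 0.51135648; term = 0.51135648²·(1 − 0.07657588)·128000/1493 = 20.701361.
Sum = 39.453918.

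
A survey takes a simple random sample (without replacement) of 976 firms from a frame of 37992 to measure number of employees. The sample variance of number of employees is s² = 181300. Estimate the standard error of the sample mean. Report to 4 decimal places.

Under SRS without replacement, Var(ȳ) = (1 − f)·s²/n with f = n/N = 976/37992 = 0.02568962.
Var(ȳ) = (1 − 0.02568962)·181300/976 = 0.97431038·185.7582 = 180.98614.
SE(ȳ) = √(180.98614) = 13.4531.

13.4531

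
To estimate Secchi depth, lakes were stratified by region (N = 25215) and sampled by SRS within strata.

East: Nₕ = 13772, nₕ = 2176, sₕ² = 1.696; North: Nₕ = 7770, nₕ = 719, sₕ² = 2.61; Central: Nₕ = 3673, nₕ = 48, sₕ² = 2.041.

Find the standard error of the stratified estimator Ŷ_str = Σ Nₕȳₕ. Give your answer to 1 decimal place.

943.1

Var(Ŷ_str) = Σₕ Nₕ²(1 − fₕ)sₕ²/nₕ.
East: 13772²·(1 − 2176/13772)·1.696/2176 = 124472.15.
North: 7770²·(1 − 719/7770)·2.61/719 = 198876.45.
Central: 3673²·(1 − 48/3673)·2.041/48 = 566148.95.
Sum = 889497.55.
SE = √(889497.55) = 943.1.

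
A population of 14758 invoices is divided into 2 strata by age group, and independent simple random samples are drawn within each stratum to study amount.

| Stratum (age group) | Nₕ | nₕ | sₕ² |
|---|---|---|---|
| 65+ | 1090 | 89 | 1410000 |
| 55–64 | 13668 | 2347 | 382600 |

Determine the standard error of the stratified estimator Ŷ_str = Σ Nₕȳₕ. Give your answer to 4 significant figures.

206200

Var(Ŷ_str) = Σₕ Nₕ²(1 − fₕ)sₕ²/nₕ.
65+: 1090²·(1 − 89/1090)·1410000/89 = 1.7285808 × 10^10.
55–64: 13668²·(1 − 2347/13668)·382600/2347 = 2.5224446 × 10^10.
Sum = 4.2510254 × 10^10.
SE = √(4.2510254 × 10^10) = 206200.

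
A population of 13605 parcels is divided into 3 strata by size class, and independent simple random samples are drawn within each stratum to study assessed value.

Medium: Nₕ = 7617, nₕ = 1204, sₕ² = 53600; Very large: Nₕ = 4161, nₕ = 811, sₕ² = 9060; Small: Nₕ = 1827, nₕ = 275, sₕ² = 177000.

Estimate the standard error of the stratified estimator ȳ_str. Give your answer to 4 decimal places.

4.7381

Var(ȳ_str) = Σₕ Wₕ²(1 − fₕ)sₕ²/nₕ with Wₕ = Nₕ/N, N = 13605.
Medium: Wₕ = 0.55986770; term = 0.55986770²·(1 − 0.15806748)·53600/1204 = 11.748608.
Very large: Wₕ = 0.30584344; term = 0.30584344²·(1 − 0.19490507)·9060/811 = 0.84130365.
Small: Wₕ = 0.13428886; term = 0.13428886²·(1 − 0.15051998)·177000/275 = 9.859928.
Sum = 22.44984.
SE = √(22.44984) = 4.7381.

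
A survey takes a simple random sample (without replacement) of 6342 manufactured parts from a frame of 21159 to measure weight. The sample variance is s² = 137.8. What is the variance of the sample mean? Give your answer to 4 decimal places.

Under SRS without replacement, Var(ȳ) = (1 − f)·s²/n with f = n/N = 6342/21159 = 0.29973061.
Var(ȳ) = (1 − 0.29973061)·137.8/6342 = 0.70026939·0.021728161 = 0.015215566.

0.0152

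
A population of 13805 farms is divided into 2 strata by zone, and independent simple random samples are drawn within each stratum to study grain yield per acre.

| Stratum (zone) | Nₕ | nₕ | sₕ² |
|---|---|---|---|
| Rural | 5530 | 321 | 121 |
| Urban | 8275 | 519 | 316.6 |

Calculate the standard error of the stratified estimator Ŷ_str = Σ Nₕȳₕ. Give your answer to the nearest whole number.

7072

Var(Ŷ_str) = Σₕ Nₕ²(1 − fₕ)sₕ²/nₕ.
Rural: 5530²·(1 − 321/5530)·121/321 = 1.085825 × 10^7.
Urban: 8275²·(1 − 519/8275)·316.6/519 = 3.9151586 × 10^7.
Sum = 5.0009836 × 10^7.
SE = √(5.0009836 × 10^7) = 7072.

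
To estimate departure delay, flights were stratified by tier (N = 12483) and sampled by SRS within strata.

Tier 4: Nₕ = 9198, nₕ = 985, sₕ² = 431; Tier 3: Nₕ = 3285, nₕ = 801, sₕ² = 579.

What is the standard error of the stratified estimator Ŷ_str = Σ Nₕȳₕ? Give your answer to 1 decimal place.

6241.3

Var(Ŷ_str) = Σₕ Nₕ²(1 − fₕ)sₕ²/nₕ.
Tier 4: 9198²·(1 − 985/9198)·431/985 = 3.3054932 × 10^7.
Tier 3: 3285²·(1 − 801/3285)·579/801 = 5.8983836 × 10^6.
Sum = 3.8953316 × 10^7.
SE = √(3.8953316 × 10^7) = 6241.3.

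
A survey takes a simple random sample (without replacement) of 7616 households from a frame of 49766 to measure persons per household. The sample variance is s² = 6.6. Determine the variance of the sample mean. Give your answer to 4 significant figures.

Under SRS without replacement, Var(ȳ) = (1 − f)·s²/n with f = n/N = 7616/49766 = 0.15303621.
Var(ȳ) = (1 − 0.15303621)·6.6/7616 = 0.84696379·8.6659664 × 10^-4 = 7.3397597 × 10^-4.

7.340 × 10^-4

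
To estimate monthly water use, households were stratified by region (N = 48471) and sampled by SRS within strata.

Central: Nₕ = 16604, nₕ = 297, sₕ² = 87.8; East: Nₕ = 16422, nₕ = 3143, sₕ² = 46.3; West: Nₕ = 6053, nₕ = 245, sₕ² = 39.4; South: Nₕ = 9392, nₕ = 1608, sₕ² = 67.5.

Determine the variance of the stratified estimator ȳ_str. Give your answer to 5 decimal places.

0.03915

Var(ȳ_str) = Σₕ Wₕ²(1 − fₕ)sₕ²/nₕ with Wₕ = Nₕ/N, N = 48471.
Central: Wₕ = 0.34255534; term = 0.34255534²·(1 − 0.01788726)·87.8/297 = 0.034069119.
East: Wₕ = 0.33880052; term = 0.33880052²·(1 − 0.19138960)·46.3/3143 = 0.0013673008.
West: Wₕ = 0.12487879; term = 0.12487879²·(1 − 0.04047580)·39.4/245 = 0.0024063758.
South: Wₕ = 0.19376534; term = 0.19376534²·(1 − 0.17120954)·67.5/1608 = 0.001306215.
Sum = 0.039149011.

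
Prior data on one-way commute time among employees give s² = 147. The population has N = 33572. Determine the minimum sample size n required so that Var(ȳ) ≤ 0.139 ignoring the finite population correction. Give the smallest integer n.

Without fpc, n₀ = s²/D = 147/0.139 = 1057.5540.
Rounding up, n = 1058.

1058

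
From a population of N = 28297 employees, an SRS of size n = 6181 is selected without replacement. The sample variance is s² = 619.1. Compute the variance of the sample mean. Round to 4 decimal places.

0.0783

Under SRS without replacement, Var(ȳ) = (1 − f)·s²/n with f = n/N = 6181/28297 = 0.21843305.
Var(ȳ) = (1 − 0.21843305)·619.1/6181 = 0.78156695·0.10016179 = 0.078283142.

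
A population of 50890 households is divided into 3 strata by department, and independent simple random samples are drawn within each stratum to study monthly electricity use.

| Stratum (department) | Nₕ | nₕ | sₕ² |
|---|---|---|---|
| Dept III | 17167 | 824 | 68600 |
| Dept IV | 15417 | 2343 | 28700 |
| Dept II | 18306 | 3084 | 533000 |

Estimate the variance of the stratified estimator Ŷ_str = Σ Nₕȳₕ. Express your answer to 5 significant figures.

7.3985 × 10^10

Var(Ŷ_str) = Σₕ Nₕ²(1 − fₕ)sₕ²/nₕ.
Dept III: 17167²·(1 − 824/17167)·68600/824 = 2.3357324 × 10^10.
Dept IV: 15417²·(1 − 2343/15417)·28700/2343 = 2.4689822 × 10^9.
Dept II: 18306²·(1 − 3084/18306)·533000/3084 = 4.8159062 × 10^10.
Sum = 7.3985368 × 10^10.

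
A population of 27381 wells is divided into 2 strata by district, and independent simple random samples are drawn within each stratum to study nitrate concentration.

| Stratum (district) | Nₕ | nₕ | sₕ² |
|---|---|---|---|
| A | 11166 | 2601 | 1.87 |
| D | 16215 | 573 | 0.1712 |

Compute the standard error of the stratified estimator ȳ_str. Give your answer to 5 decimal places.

Var(ȳ_str) = Σₕ Wₕ²(1 − fₕ)sₕ²/nₕ with Wₕ = Nₕ/N, N = 27381.
A: Wₕ = 0.40780103; term = 0.40780103²·(1 − 0.23293928)·1.87/2601 = 9.171231 × 10^-5.
D: Wₕ = 0.59219897; term = 0.59219897²·(1 − 0.03533765)·0.1712/573 = 1.0107873 × 10^-4.
Sum = 1.9279104 × 10^-4.
SE = √(1.9279104 × 10^-4) = 0.01388.

0.01388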